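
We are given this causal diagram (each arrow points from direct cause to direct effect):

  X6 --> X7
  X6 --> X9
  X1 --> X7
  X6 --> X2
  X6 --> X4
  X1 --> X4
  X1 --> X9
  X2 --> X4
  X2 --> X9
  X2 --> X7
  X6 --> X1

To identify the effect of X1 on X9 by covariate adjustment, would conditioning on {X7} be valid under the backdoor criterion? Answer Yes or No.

Backdoor paths from X1 to X9 (paths whose first edge points into X1):
  P1: X1 <- X6 -> X2 -> X9
  P2: X1 <- X6 -> X4 <- X2 -> X9
  P3: X1 <- X6 -> X7 <- X2 -> X9
  P4: X1 <- X6 -> X9
Condition 1 (no descendant of X1 in the set): FAILS — X7 is a descendant of X1.
Condition 2 (every backdoor path blocked by {X7}):
  P1: open — no interior node is in the conditioning set.
  P2: blocked at collider X4 (neither it nor any descendant is in the conditioning set).
  P3: open — collider(s) X7 are conditioned on (or have a conditioned descendant) and no non-collider on the path is in the set.
  P4: open — no interior node is in the conditioning set.
{X7} does not satisfy the backdoor criterion.

No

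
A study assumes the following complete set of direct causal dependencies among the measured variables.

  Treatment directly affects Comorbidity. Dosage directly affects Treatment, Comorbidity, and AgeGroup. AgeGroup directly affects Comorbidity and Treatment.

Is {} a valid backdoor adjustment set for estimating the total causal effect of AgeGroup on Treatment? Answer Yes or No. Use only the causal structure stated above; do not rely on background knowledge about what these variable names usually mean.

Backdoor paths from AgeGroup to Treatment (paths whose first edge points into AgeGroup):
  P1: AgeGroup <- Dosage -> Treatment
  P2: AgeGroup <- Dosage -> Comorbidity <- Treatment
Condition 1 (no descendant of AgeGroup in the set): holds — descendants of AgeGroup are {Comorbidity, Treatment}; none are in {}.
Condition 2 (every backdoor path blocked by {}):
  P1: open — no interior node is in the conditioning set.
  P2: blocked at collider Comorbidity (neither it nor any descendant is in the conditioning set).
{} does not satisfy the backdoor criterion.

No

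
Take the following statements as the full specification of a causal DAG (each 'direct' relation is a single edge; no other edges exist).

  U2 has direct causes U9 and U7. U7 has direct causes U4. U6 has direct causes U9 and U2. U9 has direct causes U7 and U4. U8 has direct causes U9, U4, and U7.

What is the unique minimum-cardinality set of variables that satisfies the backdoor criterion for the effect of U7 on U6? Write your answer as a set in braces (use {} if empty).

{U4}

Variables eligible for adjustment (non-descendants of U7, excluding U7 and U6): {U4}.
Backdoor paths from U7 to U6:
  P1: U7 <- U4 -> U9 -> U2 -> U6
  P2: U7 <- U4 -> U9 -> U6
  P3: U7 <- U4 -> U8 <- U9 -> U2 -> U6
  P4: U7 <- U4 -> U8 <- U9 -> U6
The empty set is not sufficient: P1 (U7 <- U4 -> U9 -> U2 -> U6) has no collider blocking it and no conditioned non-collider, so it is open.
Try {U4}:
  P1: blocked at fork node U4 ∈ conditioning set.
  P2: blocked at fork node U4 ∈ conditioning set.
  P3: blocked at fork node U4 ∈ conditioning set.
  P4: blocked at fork node U4 ∈ conditioning set.
{U4} contains no descendant of U7 and blocks every backdoor path.
{U4} is the unique smallest valid adjustment set.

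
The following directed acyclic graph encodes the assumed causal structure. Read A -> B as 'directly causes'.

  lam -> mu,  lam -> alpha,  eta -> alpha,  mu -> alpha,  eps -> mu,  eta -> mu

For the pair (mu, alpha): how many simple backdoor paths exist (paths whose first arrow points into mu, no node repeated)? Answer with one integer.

A backdoor path from mu to alpha is any simple undirected path whose first edge points into mu (i.e. leaves mu via a parent).
Parents of mu: {eps, eta, lam}.
Enumerating:
  P1: mu <- lam -> alpha
  P2: mu <- eta -> alpha
That exhausts the simple backdoor paths. Count: 2.

2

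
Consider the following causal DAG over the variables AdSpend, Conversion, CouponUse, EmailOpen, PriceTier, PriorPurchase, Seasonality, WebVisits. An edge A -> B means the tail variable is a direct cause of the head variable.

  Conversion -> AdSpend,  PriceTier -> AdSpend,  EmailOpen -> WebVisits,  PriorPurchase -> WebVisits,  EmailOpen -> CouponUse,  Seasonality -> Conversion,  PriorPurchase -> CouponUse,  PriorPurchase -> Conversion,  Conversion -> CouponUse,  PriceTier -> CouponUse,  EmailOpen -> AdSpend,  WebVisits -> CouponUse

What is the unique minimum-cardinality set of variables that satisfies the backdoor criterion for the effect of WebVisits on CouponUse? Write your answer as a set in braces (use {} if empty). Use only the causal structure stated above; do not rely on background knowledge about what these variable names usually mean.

Variables eligible for adjustment (non-descendants of WebVisits, excluding WebVisits and CouponUse): {AdSpend, Conversion, EmailOpen, PriceTier, PriorPurchase, Seasonality}.
Backdoor paths from WebVisits to CouponUse:
  P1: WebVisits <- EmailOpen -> CouponUse
  P2: WebVisits <- EmailOpen -> AdSpend <- PriceTier -> CouponUse
  P3: WebVisits <- EmailOpen -> AdSpend <- Conversion <- PriorPurchase -> CouponUse
  P4: WebVisits <- EmailOpen -> AdSpend <- Conversion -> CouponUse
  P5: WebVisits <- PriorPurchase -> Conversion -> CouponUse
  P6: WebVisits <- PriorPurchase -> Conversion -> AdSpend <- PriceTier -> CouponUse
  P7: WebVisits <- PriorPurchase -> Conversion -> AdSpend <- EmailOpen -> CouponUse
  P8: WebVisits <- PriorPurchase -> CouponUse
The empty set is not sufficient: P1 (WebVisits <- EmailOpen -> CouponUse) has no collider blocking it and no conditioned non-collider, so it is open.
Try {EmailOpen, PriorPurchase}:
  P1: blocked at fork node EmailOpen ∈ conditioning set.
  P2: blocked at fork node EmailOpen ∈ conditioning set.
  P3: blocked at fork node EmailOpen ∈ conditioning set.
  P4: blocked at fork node EmailOpen ∈ conditioning set.
  P5: blocked at fork node PriorPurchase ∈ conditioning set.
  P6: blocked at fork node PriorPurchase ∈ conditioning set.
  P7: blocked at fork node PriorPurchase ∈ conditioning set.
  P8: blocked at fork node PriorPurchase ∈ conditioning set.
{EmailOpen, PriorPurchase} contains no descendant of WebVisits and blocks every backdoor path.
Every element of {EmailOpen, PriorPurchase} is needed (dropping EmailOpen leaves P1 open; dropping PriorPurchase leaves P5 open), so no proper subset is valid.
Among all size-2 subsets of the eligible variables, only {EmailOpen, PriorPurchase} blocks every backdoor path, so it is the unique smallest valid adjustment set.

{EmailOpen, PriorPurchase}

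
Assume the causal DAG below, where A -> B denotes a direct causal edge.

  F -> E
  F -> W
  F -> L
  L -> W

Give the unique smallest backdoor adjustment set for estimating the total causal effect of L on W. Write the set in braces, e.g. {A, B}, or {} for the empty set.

{F}

Variables eligible for adjustment (non-descendants of L, excluding L and W): {E, F}.
Backdoor paths from L to W:
  P1: L <- F -> W
The empty set is not sufficient: P1 (L <- F -> W) has no collider blocking it and no conditioned non-collider, so it is open.
Try {F}:
  P1: blocked at fork node F ∈ conditioning set.
{F} contains no descendant of L and blocks every backdoor path.
No other singleton works — e.g. {E} leaves P1 open — so {F} is the unique smallest valid adjustment set.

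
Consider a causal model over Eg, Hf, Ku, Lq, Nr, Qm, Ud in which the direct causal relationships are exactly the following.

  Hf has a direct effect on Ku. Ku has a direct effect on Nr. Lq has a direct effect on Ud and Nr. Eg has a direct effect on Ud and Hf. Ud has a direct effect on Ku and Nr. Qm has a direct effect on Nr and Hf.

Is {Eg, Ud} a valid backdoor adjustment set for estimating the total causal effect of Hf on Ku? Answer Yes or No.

Yes

Backdoor paths from Hf to Ku (paths whose first edge points into Hf):
  P1: Hf <- Eg -> Ud <- Lq -> Nr <- Ku
  P2: Hf <- Eg -> Ud -> Ku
  P3: Hf <- Eg -> Ud -> Nr <- Ku
  P4: Hf <- Qm -> Nr <- Lq -> Ud -> Ku
  P5: Hf <- Qm -> Nr <- Ud -> Ku
  P6: Hf <- Qm -> Nr <- Ku
Condition 1 (no descendant of Hf in the set): holds — descendants of Hf are {Ku, Nr}; none are in {Eg, Ud}.
Condition 2 (every backdoor path blocked by {Eg, Ud}):
  P1: blocked at fork node Eg ∈ conditioning set.
  P2: blocked at fork node Eg ∈ conditioning set.
  P3: blocked at fork node Eg ∈ conditioning set.
  P4: blocked at collider Nr (neither it nor any descendant is in the conditioning set).
  P5: blocked at collider Nr (neither it nor any descendant is in the conditioning set).
  P6: blocked at collider Nr (neither it nor any descendant is in the conditioning set).
{Eg, Ud} satisfies the backdoor criterion.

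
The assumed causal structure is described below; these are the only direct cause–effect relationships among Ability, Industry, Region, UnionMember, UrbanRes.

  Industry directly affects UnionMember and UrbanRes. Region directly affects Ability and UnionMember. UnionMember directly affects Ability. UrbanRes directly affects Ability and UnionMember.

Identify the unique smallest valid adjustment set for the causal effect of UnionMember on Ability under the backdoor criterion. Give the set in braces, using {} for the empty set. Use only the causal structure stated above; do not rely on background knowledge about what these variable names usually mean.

Variables eligible for adjustment (non-descendants of UnionMember, excluding UnionMember and Ability): {Industry, Region, UrbanRes}.
Backdoor paths from UnionMember to Ability:
  P1: UnionMember <- Region -> Ability
  P2: UnionMember <- Industry -> UrbanRes -> Ability
  P3: UnionMember <- UrbanRes -> Ability
The empty set is not sufficient: P1 (UnionMember <- Region -> Ability) has no collider blocking it and no conditioned non-collider, so it is open.
Try {Region, UrbanRes}:
  P1: blocked at fork node Region ∈ conditioning set.
  P2: blocked at chain node UrbanRes ∈ conditioning set.
  P3: blocked at fork node UrbanRes ∈ conditioning set.
{Region, UrbanRes} contains no descendant of UnionMember and blocks every backdoor path.
Every element of {Region, UrbanRes} is needed (dropping Region leaves P1 open; dropping UrbanRes leaves P2 open), so no proper subset is valid.
Among all size-2 subsets of the eligible variables, only {Region, UrbanRes} blocks every backdoor path, so it is the unique smallest valid adjustment set.

{Region, UrbanRes}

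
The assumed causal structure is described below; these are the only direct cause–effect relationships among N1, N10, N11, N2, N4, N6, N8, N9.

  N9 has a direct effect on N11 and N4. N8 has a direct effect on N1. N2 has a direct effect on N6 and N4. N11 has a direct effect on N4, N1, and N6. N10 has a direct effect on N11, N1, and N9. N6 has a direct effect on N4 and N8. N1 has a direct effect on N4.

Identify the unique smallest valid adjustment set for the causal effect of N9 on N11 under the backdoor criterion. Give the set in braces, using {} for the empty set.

Variables eligible for adjustment (non-descendants of N9, excluding N9 and N11): {N10, N2}.
Backdoor paths from N9 to N11:
  P1: N9 <- N10 -> N11
  P2: N9 <- N10 -> N1 <- N11
  P3: N9 <- N10 -> N1 <- N8 <- N6 <- N2 -> N4 <- N11
  P4: N9 <- N10 -> N1 <- N8 <- N6 <- N11
  P5: N9 <- N10 -> N1 <- N8 <- N6 -> N4 <- N11
  P6: N9 <- N10 -> N1 -> N4 <- N2 -> N6 <- N11
  P7: N9 <- N10 -> N1 -> N4 <- N11
  P8: N9 <- N10 -> N1 -> N4 <- N6 <- N11
The empty set is not sufficient: P1 (N9 <- N10 -> N11) has no collider blocking it and no conditioned non-collider, so it is open.
Try {N10}:
  P1: blocked at fork node N10 ∈ conditioning set.
  P2: blocked at fork node N10 ∈ conditioning set.
  P3: blocked at fork node N10 ∈ conditioning set.
  P4: blocked at fork node N10 ∈ conditioning set.
  P5: blocked at fork node N10 ∈ conditioning set.
  P6: blocked at fork node N10 ∈ conditioning set.
  P7: blocked at fork node N10 ∈ conditioning set.
  P8: blocked at fork node N10 ∈ conditioning set.
{N10} contains no descendant of N9 and blocks every backdoor path.
No other singleton works — e.g. {N2} leaves P1 open — so {N10} is the unique smallest valid adjustment set.

{N10}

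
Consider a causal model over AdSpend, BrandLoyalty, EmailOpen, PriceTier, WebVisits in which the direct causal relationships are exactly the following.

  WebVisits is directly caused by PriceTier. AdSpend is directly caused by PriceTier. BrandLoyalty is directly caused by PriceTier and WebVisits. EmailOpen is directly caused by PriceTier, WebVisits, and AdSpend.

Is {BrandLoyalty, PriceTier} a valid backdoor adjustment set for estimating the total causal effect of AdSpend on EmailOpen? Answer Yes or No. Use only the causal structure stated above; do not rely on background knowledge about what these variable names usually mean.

Yes

Backdoor paths from AdSpend to EmailOpen (paths whose first edge points into AdSpend):
  P1: AdSpend <- PriceTier -> WebVisits -> EmailOpen
  P2: AdSpend <- PriceTier -> BrandLoyalty <- WebVisits -> EmailOpen
  P3: AdSpend <- PriceTier -> EmailOpen
Condition 1 (no descendant of AdSpend in the set): holds — descendants of AdSpend are {EmailOpen}; none are in {BrandLoyalty, PriceTier}.
Condition 2 (every backdoor path blocked by {BrandLoyalty, PriceTier}):
  P1: blocked at fork node PriceTier ∈ conditioning set.
  P2: blocked at fork node PriceTier ∈ conditioning set.
  P3: blocked at fork node PriceTier ∈ conditioning set.
{BrandLoyalty, PriceTier} satisfies the backdoor criterion.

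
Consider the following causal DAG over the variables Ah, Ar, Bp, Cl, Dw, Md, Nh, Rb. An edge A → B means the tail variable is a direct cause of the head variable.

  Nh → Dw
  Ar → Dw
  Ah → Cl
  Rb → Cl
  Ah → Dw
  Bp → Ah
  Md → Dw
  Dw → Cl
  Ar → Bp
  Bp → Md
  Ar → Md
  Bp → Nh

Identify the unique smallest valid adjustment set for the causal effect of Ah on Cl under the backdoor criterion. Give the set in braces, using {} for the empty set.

Variables eligible for adjustment (non-descendants of Ah, excluding Ah and Cl): {Ar, Bp, Md, Nh, Rb}.
Backdoor paths from Ah to Cl:
  P1: Ah <- Bp <- Ar -> Md -> Dw -> Cl
  P2: Ah <- Bp <- Ar -> Dw -> Cl
  P3: Ah <- Bp -> Md <- Ar -> Dw -> Cl
  P4: Ah <- Bp -> Md -> Dw -> Cl
  P5: Ah <- Bp -> Nh -> Dw -> Cl
The empty set is not sufficient: P1 (Ah <- Bp <- Ar -> Md -> Dw -> Cl) has no collider blocking it and no conditioned non-collider, so it is open.
Try {Bp}:
  P1: blocked at chain node Bp ∈ conditioning set.
  P2: blocked at chain node Bp ∈ conditioning set.
  P3: blocked at fork node Bp ∈ conditioning set.
  P4: blocked at fork node Bp ∈ conditioning set.
  P5: blocked at fork node Bp ∈ conditioning set.
{Bp} contains no descendant of Ah and blocks every backdoor path.
No other singleton works — e.g. {Ar} leaves P4 open — so {Bp} is the unique smallest valid adjustment set.

{Bp}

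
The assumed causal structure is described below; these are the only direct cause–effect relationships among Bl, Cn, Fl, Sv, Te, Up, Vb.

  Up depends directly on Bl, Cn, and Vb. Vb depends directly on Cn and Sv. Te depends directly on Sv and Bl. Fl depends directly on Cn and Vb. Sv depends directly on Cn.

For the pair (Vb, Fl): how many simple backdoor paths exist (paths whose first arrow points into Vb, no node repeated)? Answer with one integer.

A backdoor path from Vb to Fl is any simple undirected path whose first edge points into Vb (i.e. leaves Vb via a parent).
Parents of Vb: {Cn, Sv}.
Enumerating:
  P1: Vb <- Cn -> Fl
  P2: Vb <- Sv <- Cn -> Fl
  P3: Vb <- Sv -> Te <- Bl -> Up <- Cn -> Fl
That exhausts the simple backdoor paths. Count: 3.

3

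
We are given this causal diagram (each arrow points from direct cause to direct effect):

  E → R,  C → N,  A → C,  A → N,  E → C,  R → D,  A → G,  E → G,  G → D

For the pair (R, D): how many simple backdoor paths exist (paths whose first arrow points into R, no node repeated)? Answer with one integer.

3

A backdoor path from R to D is any simple undirected path whose first edge points into R (i.e. leaves R via a parent).
Parents of R: {E}.
Enumerating:
  P1: R <- E -> C <- A -> G -> D
  P2: R <- E -> C -> N <- A -> G -> D
  P3: R <- E -> G -> D
That exhausts the simple backdoor paths. Count: 3.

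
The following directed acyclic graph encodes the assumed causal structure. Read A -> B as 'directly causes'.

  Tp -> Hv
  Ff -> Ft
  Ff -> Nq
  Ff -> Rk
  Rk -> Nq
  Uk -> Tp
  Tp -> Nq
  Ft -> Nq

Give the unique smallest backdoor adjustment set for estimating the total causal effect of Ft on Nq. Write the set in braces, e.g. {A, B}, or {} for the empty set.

Variables eligible for adjustment (non-descendants of Ft, excluding Ft and Nq): {Ff, Hv, Rk, Tp, Uk}.
Backdoor paths from Ft to Nq:
  P1: Ft <- Ff -> Rk -> Nq
  P2: Ft <- Ff -> Nq
The empty set is not sufficient: P1 (Ft <- Ff -> Rk -> Nq) has no collider blocking it and no conditioned non-collider, so it is open.
Try {Ff}:
  P1: blocked at fork node Ff ∈ conditioning set.
  P2: blocked at fork node Ff ∈ conditioning set.
{Ff} contains no descendant of Ft and blocks every backdoor path.
No other singleton works — e.g. {Uk} leaves P1 open — so {Ff} is the unique smallest valid adjustment set.

{Ff}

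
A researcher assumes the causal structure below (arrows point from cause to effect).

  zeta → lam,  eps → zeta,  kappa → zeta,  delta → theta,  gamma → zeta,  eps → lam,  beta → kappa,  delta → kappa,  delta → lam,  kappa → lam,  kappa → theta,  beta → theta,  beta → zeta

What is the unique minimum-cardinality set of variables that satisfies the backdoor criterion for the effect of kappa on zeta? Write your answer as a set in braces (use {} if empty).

Variables eligible for adjustment (non-descendants of kappa, excluding kappa and zeta): {beta, delta, eps, gamma}.
Backdoor paths from kappa to zeta:
  P1: kappa <- beta -> zeta
  P2: kappa <- beta -> theta <- delta -> lam <- eps -> zeta
  P3: kappa <- beta -> theta <- delta -> lam <- zeta
  P4: kappa <- delta -> lam <- eps -> zeta
  P5: kappa <- delta -> lam <- zeta
  P6: kappa <- delta -> theta <- beta -> zeta
The empty set is not sufficient: P1 (kappa <- beta -> zeta) has no collider blocking it and no conditioned non-collider, so it is open.
Try {beta}:
  P1: blocked at fork node beta ∈ conditioning set.
  P2: blocked at fork node beta ∈ conditioning set.
  P3: blocked at fork node beta ∈ conditioning set.
  P4: blocked at collider lam (neither it nor any descendant is in the conditioning set).
  P5: blocked at collider lam (neither it nor any descendant is in the conditioning set).
  P6: blocked at collider theta (neither it nor any descendant is in the conditioning set).
{beta} contains no descendant of kappa and blocks every backdoor path.
No other singleton works — e.g. {delta} leaves P1 open — so {beta} is the unique smallest valid adjustment set.

{beta}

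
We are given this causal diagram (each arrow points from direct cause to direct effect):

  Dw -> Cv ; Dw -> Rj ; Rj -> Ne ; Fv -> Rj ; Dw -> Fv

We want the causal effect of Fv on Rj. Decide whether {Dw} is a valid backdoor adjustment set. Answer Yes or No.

Backdoor paths from Fv to Rj (paths whose first edge points into Fv):
  P1: Fv <- Dw -> Rj
Condition 1 (no descendant of Fv in the set): holds — descendants of Fv are {Ne, Rj}; none are in {Dw}.
Condition 2 (every backdoor path blocked by {Dw}):
  P1: blocked at fork node Dw ∈ conditioning set.
{Dw} satisfies the backdoor criterion.

Yes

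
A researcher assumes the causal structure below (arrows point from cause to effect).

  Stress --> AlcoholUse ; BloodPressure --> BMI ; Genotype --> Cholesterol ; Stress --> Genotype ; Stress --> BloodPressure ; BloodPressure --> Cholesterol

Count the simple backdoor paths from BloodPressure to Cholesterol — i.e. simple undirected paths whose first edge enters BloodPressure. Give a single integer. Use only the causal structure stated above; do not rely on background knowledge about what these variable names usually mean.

1

A backdoor path from BloodPressure to Cholesterol is any simple undirected path whose first edge points into BloodPressure (i.e. leaves BloodPressure via a parent).
Parents of BloodPressure: {Stress}.
Enumerating:
  P1: BloodPressure <- Stress -> Genotype -> Cholesterol
That exhausts the simple backdoor paths. Count: 1.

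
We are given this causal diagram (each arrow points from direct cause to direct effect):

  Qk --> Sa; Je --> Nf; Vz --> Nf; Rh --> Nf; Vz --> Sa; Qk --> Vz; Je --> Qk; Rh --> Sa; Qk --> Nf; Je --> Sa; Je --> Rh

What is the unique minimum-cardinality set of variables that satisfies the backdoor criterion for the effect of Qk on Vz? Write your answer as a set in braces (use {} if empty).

{}

Variables eligible for adjustment (non-descendants of Qk, excluding Qk and Vz): {Je, Rh}.
Backdoor paths from Qk to Vz:
  P1: Qk <- Je -> Rh -> Sa <- Vz
  P2: Qk <- Je -> Rh -> Nf <- Vz
  P3: Qk <- Je -> Sa <- Rh -> Nf <- Vz
  P4: Qk <- Je -> Sa <- Vz
  P5: Qk <- Je -> Nf <- Rh -> Sa <- Vz
  P6: Qk <- Je -> Nf <- Vz
Each backdoor path contains an unconditioned collider, so every path is already blocked with the empty conditioning set:
  P1: blocked at collider Sa (neither it nor any descendant is in the conditioning set).
  P2: blocked at collider Nf (neither it nor any descendant is in the conditioning set).
  P3: blocked at collider Sa (neither it nor any descendant is in the conditioning set).
  P4: blocked at collider Sa (neither it nor any descendant is in the conditioning set).
  P5: blocked at collider Nf (neither it nor any descendant is in the conditioning set).
  P6: blocked at collider Nf (neither it nor any descendant is in the conditioning set).
The empty set is therefore the unique smallest valid set.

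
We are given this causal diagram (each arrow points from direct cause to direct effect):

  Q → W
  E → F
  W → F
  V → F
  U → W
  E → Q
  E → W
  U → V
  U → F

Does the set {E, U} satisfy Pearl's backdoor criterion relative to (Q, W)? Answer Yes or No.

Backdoor paths from Q to W (paths whose first edge points into Q):
  P1: Q <- E -> W
  P2: Q <- E -> F <- U -> W
  P3: Q <- E -> F <- V <- U -> W
  P4: Q <- E -> F <- W
Condition 1 (no descendant of Q in the set): holds — descendants of Q are {F, W}; none are in {E, U}.
Condition 2 (every backdoor path blocked by {E, U}):
  P1: blocked at fork node E ∈ conditioning set.
  P2: blocked at fork node E ∈ conditioning set.
  P3: blocked at fork node E ∈ conditioning set.
  P4: blocked at fork node E ∈ conditioning set.
{E, U} satisfies the backdoor criterion.

Yes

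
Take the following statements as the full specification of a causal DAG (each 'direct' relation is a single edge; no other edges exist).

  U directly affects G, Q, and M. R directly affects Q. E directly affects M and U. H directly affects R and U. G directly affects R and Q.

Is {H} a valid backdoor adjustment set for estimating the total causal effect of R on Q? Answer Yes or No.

Backdoor paths from R to Q (paths whose first edge points into R):
  P1: R <- H -> U -> G -> Q
  P2: R <- H -> U -> Q
  P3: R <- G <- U -> Q
  P4: R <- G -> Q
Condition 1 (no descendant of R in the set): holds — descendants of R are {Q}; none are in {H}.
Condition 2 (every backdoor path blocked by {H}):
  P1: blocked at fork node H ∈ conditioning set.
  P2: blocked at fork node H ∈ conditioning set.
  P3: open — no interior node is in the conditioning set.
  P4: open — no interior node is in the conditioning set.
{H} does not satisfy the backdoor criterion.

No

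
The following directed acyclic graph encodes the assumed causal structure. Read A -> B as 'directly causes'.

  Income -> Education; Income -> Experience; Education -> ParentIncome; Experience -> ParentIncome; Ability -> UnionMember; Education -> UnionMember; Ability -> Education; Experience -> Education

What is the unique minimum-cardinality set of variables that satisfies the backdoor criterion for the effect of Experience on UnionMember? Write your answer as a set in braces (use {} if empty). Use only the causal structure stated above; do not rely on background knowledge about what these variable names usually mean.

Variables eligible for adjustment (non-descendants of Experience, excluding Experience and UnionMember): {Ability, Income}.
Backdoor paths from Experience to UnionMember:
  P1: Experience <- Income -> Education <- Ability -> UnionMember
  P2: Experience <- Income -> Education -> UnionMember
The empty set is not sufficient: P2 (Experience <- Income -> Education -> UnionMember) has no collider blocking it and no conditioned non-collider, so it is open.
Try {Income}:
  P1: blocked at fork node Income ∈ conditioning set.
  P2: blocked at fork node Income ∈ conditioning set.
{Income} contains no descendant of Experience and blocks every backdoor path.
No other singleton works — e.g. {Ability} leaves P2 open — so {Income} is the unique smallest valid adjustment set.

{Income}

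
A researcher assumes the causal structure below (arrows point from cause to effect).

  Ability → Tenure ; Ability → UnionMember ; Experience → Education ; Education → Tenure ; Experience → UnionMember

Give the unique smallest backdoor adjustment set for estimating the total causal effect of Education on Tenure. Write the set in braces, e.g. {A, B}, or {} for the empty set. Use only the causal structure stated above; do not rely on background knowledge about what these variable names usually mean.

{}

Variables eligible for adjustment (non-descendants of Education, excluding Education and Tenure): {Ability, Experience, UnionMember}.
Backdoor paths from Education to Tenure:
  P1: Education <- Experience -> UnionMember <- Ability -> Tenure
Each backdoor path contains an unconditioned collider, so every path is already blocked with the empty conditioning set:
  P1: blocked at collider UnionMember (neither it nor any descendant is in the conditioning set).
The empty set is therefore the unique smallest valid set.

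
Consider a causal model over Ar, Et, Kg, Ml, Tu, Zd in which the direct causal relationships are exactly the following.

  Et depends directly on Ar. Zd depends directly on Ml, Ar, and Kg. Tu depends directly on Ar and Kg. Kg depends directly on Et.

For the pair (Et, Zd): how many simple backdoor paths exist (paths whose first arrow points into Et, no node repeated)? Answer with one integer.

A backdoor path from Et to Zd is any simple undirected path whose first edge points into Et (i.e. leaves Et via a parent).
Parents of Et: {Ar}.
Enumerating:
  P1: Et <- Ar -> Tu <- Kg -> Zd
  P2: Et <- Ar -> Zd
That exhausts the simple backdoor paths. Count: 2.

2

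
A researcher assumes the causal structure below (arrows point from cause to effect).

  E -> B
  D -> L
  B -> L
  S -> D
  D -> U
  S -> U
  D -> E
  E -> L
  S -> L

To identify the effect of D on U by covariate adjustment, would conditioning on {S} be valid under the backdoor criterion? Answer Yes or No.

Backdoor paths from D to U (paths whose first edge points into D):
  P1: D <- S -> U
Condition 1 (no descendant of D in the set): holds — descendants of D are {B, E, L, U}; none are in {S}.
Condition 2 (every backdoor path blocked by {S}):
  P1: blocked at fork node S ∈ conditioning set.
{S} satisfies the backdoor criterion.

Yes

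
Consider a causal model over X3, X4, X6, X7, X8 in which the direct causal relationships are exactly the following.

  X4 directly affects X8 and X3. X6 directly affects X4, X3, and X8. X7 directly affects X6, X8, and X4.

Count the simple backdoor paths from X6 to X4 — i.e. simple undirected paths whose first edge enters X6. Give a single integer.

2

A backdoor path from X6 to X4 is any simple undirected path whose first edge points into X6 (i.e. leaves X6 via a parent).
Parents of X6: {X7}.
Enumerating:
  P1: X6 <- X7 -> X4
  P2: X6 <- X7 -> X8 <- X4
That exhausts the simple backdoor paths. Count: 2.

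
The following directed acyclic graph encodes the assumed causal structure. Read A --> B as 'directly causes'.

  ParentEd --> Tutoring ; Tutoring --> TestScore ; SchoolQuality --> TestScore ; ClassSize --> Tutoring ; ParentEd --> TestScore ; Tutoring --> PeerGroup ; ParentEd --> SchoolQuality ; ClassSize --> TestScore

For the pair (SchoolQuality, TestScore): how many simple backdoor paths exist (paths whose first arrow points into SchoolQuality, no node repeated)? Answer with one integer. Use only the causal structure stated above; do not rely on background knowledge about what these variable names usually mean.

3

A backdoor path from SchoolQuality to TestScore is any simple undirected path whose first edge points into SchoolQuality (i.e. leaves SchoolQuality via a parent).
Parents of SchoolQuality: {ParentEd}.
Enumerating:
  P1: SchoolQuality <- ParentEd -> Tutoring <- ClassSize -> TestScore
  P2: SchoolQuality <- ParentEd -> Tutoring -> TestScore
  P3: SchoolQuality <- ParentEd -> TestScore
That exhausts the simple backdoor paths. Count: 3.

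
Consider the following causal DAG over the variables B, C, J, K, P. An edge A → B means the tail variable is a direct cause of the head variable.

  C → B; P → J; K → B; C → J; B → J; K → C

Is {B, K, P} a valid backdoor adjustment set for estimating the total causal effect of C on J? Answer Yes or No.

Backdoor paths from C to J (paths whose first edge points into C):
  P1: C <- K -> B -> J
Condition 1 (no descendant of C in the set): FAILS — B is a descendant of C.
Condition 2 (every backdoor path blocked by {B, K, P}):
  P1: blocked at fork node K ∈ conditioning set.
{B, K, P} does not satisfy the backdoor criterion.

No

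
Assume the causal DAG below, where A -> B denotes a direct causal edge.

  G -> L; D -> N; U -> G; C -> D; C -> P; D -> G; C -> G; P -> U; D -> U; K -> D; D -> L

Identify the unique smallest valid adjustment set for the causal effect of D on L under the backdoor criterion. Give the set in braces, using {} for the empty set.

{C}

Variables eligible for adjustment (non-descendants of D, excluding D and L): {C, K, P}.
Backdoor paths from D to L:
  P1: D <- C -> P -> U -> G -> L
  P2: D <- C -> G -> L
The empty set is not sufficient: P1 (D <- C -> P -> U -> G -> L) has no collider blocking it and no conditioned non-collider, so it is open.
Try {C}:
  P1: blocked at fork node C ∈ conditioning set.
  P2: blocked at fork node C ∈ conditioning set.
{C} contains no descendant of D and blocks every backdoor path.
No other singleton works — e.g. {K} leaves P1 open — so {C} is the unique smallest valid adjustment set.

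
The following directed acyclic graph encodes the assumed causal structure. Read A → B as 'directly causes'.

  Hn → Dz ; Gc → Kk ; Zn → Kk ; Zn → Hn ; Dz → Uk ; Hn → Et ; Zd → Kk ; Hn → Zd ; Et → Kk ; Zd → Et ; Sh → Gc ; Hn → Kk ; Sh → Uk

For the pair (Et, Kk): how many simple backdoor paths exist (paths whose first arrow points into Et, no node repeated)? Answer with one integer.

8

A backdoor path from Et to Kk is any simple undirected path whose first edge points into Et (i.e. leaves Et via a parent).
Parents of Et: {Hn, Zd}.
Enumerating:
  P1: Et <- Hn <- Zn -> Kk
  P2: Et <- Hn -> Dz -> Uk <- Sh -> Gc -> Kk
  P3: Et <- Hn -> Zd -> Kk
  P4: Et <- Hn -> Kk
  P5: Et <- Zd <- Hn <- Zn -> Kk
  P6: Et <- Zd <- Hn -> Dz -> Uk <- Sh -> Gc -> Kk
  P7: Et <- Zd <- Hn -> Kk
  P8: Et <- Zd -> Kk
That exhausts the simple backdoor paths. Count: 8.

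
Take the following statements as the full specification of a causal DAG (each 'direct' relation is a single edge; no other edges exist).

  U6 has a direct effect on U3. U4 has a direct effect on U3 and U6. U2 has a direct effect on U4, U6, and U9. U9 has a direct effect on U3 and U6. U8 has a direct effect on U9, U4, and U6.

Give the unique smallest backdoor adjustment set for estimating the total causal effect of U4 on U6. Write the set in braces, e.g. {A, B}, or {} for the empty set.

Variables eligible for adjustment (non-descendants of U4, excluding U4 and U6): {U2, U8, U9}.
Backdoor paths from U4 to U6:
  P1: U4 <- U2 -> U9 <- U8 -> U6
  P2: U4 <- U2 -> U9 -> U6
  P3: U4 <- U2 -> U9 -> U3 <- U6
  P4: U4 <- U2 -> U6
  P5: U4 <- U8 -> U9 <- U2 -> U6
  P6: U4 <- U8 -> U9 -> U6
  P7: U4 <- U8 -> U9 -> U3 <- U6
  P8: U4 <- U8 -> U6
The empty set is not sufficient: P2 (U4 <- U2 -> U9 -> U6) has no collider blocking it and no conditioned non-collider, so it is open.
Try {U2, U8}:
  P1: blocked at fork node U2 ∈ conditioning set.
  P2: blocked at fork node U2 ∈ conditioning set.
  P3: blocked at fork node U2 ∈ conditioning set.
  P4: blocked at fork node U2 ∈ conditioning set.
  P5: blocked at fork node U8 ∈ conditioning set.
  P6: blocked at fork node U8 ∈ conditioning set.
  P7: blocked at fork node U8 ∈ conditioning set.
  P8: blocked at fork node U8 ∈ conditioning set.
{U2, U8} contains no descendant of U4 and blocks every backdoor path.
Every element of {U2, U8} is needed (dropping U2 leaves P2 open; dropping U8 leaves P6 open), so no proper subset is valid.
Among all size-2 subsets of the eligible variables, only {U2, U8} blocks every backdoor path, so it is the unique smallest valid adjustment set.

{U2, U8}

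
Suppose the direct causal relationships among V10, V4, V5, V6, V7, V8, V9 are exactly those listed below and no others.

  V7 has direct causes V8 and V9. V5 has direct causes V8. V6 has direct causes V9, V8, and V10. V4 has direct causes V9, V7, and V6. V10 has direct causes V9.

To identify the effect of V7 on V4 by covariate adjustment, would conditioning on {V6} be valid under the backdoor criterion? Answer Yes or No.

No

Backdoor paths from V7 to V4 (paths whose first edge points into V7):
  P1: V7 <- V8 -> V6 <- V9 -> V4
  P2: V7 <- V8 -> V6 <- V10 <- V9 -> V4
  P3: V7 <- V8 -> V6 -> V4
  P4: V7 <- V9 -> V10 -> V6 -> V4
  P5: V7 <- V9 -> V6 -> V4
  P6: V7 <- V9 -> V4
Condition 1 (no descendant of V7 in the set): holds — descendants of V7 are {V4}; none are in {V6}.
Condition 2 (every backdoor path blocked by {V6}):
  P1: open — collider(s) V6 are conditioned on (or have a conditioned descendant) and no non-collider on the path is in the set.
  P2: open — collider(s) V6 are conditioned on (or have a conditioned descendant) and no non-collider on the path is in the set.
  P3: blocked at chain node V6 ∈ conditioning set.
  P4: blocked at chain node V6 ∈ conditioning set.
  P5: blocked at chain node V6 ∈ conditioning set.
  P6: open — no interior node is in the conditioning set.
{V6} does not satisfy the backdoor criterion.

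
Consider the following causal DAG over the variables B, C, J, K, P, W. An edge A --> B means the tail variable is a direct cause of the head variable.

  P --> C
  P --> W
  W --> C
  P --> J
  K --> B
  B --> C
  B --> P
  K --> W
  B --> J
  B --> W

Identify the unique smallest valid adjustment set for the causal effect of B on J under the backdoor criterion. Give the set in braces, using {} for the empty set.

Variables eligible for adjustment (non-descendants of B, excluding B and J): {K}.
Backdoor paths from B to J:
  P1: B <- K -> W <- P -> J
  P2: B <- K -> W -> C <- P -> J
Each backdoor path contains an unconditioned collider, so every path is already blocked with the empty conditioning set:
  P1: blocked at collider W (neither it nor any descendant is in the conditioning set).
  P2: blocked at collider C (neither it nor any descendant is in the conditioning set).
The empty set is therefore the unique smallest valid set.

{}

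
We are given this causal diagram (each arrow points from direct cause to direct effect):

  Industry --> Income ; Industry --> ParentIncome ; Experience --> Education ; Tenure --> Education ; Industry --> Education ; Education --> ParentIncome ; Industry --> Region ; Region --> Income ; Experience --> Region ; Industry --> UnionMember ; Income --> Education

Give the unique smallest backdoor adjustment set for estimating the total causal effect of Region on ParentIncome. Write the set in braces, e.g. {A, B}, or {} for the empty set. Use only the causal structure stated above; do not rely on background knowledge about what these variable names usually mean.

{Experience, Industry}

Variables eligible for adjustment (non-descendants of Region, excluding Region and ParentIncome): {Experience, Industry, Tenure, UnionMember}.
Backdoor paths from Region to ParentIncome:
  P1: Region <- Industry -> Income -> Education -> ParentIncome
  P2: Region <- Industry -> Education -> ParentIncome
  P3: Region <- Industry -> ParentIncome
  P4: Region <- Experience -> Education <- Industry -> ParentIncome
  P5: Region <- Experience -> Education <- Income <- Industry -> ParentIncome
  P6: Region <- Experience -> Education -> ParentIncome
The empty set is not sufficient: P1 (Region <- Industry -> Income -> Education -> ParentIncome) has no collider blocking it and no conditioned non-collider, so it is open.
Try {Experience, Industry}:
  P1: blocked at fork node Industry ∈ conditioning set.
  P2: blocked at fork node Industry ∈ conditioning set.
  P3: blocked at fork node Industry ∈ conditioning set.
  P4: blocked at fork node Experience ∈ conditioning set.
  P5: blocked at fork node Experience ∈ conditioning set.
  P6: blocked at fork node Experience ∈ conditioning set.
{Experience, Industry} contains no descendant of Region and blocks every backdoor path.
Every element of {Experience, Industry} is needed (dropping Experience leaves P6 open; dropping Industry leaves P1 open), so no proper subset is valid.
Among all size-2 subsets of the eligible variables, only {Experience, Industry} blocks every backdoor path, so it is the unique smallest valid adjustment set.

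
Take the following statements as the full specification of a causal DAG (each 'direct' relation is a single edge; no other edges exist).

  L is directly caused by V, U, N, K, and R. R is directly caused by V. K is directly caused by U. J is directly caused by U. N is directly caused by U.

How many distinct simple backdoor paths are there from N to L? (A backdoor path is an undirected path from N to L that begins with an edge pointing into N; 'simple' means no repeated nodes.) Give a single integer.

2

A backdoor path from N to L is any simple undirected path whose first edge points into N (i.e. leaves N via a parent).
Parents of N: {U}.
Enumerating:
  P1: N <- U -> K -> L
  P2: N <- U -> L
That exhausts the simple backdoor paths. Count: 2.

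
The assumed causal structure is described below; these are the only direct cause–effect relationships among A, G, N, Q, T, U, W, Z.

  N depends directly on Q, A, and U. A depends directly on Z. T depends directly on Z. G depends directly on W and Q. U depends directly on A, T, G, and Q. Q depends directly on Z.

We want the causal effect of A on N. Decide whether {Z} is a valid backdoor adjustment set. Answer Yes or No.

Yes

Backdoor paths from A to N (paths whose first edge points into A):
  P1: A <- Z -> Q -> G -> U -> N
  P2: A <- Z -> Q -> U -> N
  P3: A <- Z -> Q -> N
  P4: A <- Z -> T -> U <- Q -> N
  P5: A <- Z -> T -> U <- G <- Q -> N
  P6: A <- Z -> T -> U -> N
Condition 1 (no descendant of A in the set): holds — descendants of A are {N, U}; none are in {Z}.
Condition 2 (every backdoor path blocked by {Z}):
  P1: blocked at fork node Z ∈ conditioning set.
  P2: blocked at fork node Z ∈ conditioning set.
  P3: blocked at fork node Z ∈ conditioning set.
  P4: blocked at fork node Z ∈ conditioning set.
  P5: blocked at fork node Z ∈ conditioning set.
  P6: blocked at fork node Z ∈ conditioning set.
{Z} satisfies the backdoor criterion.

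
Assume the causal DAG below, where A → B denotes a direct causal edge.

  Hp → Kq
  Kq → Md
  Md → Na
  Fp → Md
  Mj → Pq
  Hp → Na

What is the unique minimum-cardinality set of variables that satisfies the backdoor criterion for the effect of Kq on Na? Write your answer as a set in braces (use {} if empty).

{Hp}

Variables eligible for adjustment (non-descendants of Kq, excluding Kq and Na): {Fp, Hp, Mj, Pq}.
Backdoor paths from Kq to Na:
  P1: Kq <- Hp -> Na
The empty set is not sufficient: P1 (Kq <- Hp -> Na) has no collider blocking it and no conditioned non-collider, so it is open.
Try {Hp}:
  P1: blocked at fork node Hp ∈ conditioning set.
{Hp} contains no descendant of Kq and blocks every backdoor path.
No other singleton works — e.g. {Mj} leaves P1 open — so {Hp} is the unique smallest valid adjustment set.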